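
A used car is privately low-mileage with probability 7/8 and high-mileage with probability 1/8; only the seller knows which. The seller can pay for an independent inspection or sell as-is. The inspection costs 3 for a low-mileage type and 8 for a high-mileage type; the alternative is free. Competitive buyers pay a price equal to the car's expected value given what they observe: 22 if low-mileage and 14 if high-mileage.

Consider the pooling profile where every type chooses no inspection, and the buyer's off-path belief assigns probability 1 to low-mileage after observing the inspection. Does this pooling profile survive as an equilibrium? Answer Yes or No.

On path, the buyer holds the prior and pays 7/8·22 + 1/8·14 = 21. Off path (the inspection), believing low-mileage, it pays 22.
low-mileage: no inspection nets 21; the inspection nets 22 − 3 = 19. low-mileage stays.
high-mileage: no inspection nets 21; the inspection nets 22 − 8 = 14. high-mileage stays.
No type deviates, so pooling is sustained.

Yes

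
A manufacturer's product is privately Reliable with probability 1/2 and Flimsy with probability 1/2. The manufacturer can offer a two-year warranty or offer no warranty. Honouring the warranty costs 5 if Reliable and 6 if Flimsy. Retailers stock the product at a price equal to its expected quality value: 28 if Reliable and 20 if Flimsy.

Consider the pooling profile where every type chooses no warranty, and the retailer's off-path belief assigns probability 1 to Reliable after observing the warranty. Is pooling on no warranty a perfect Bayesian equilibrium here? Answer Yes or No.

Yes

On path, the retailer holds the prior and pays 1/2·28 + 1/2·20 = 24. Off path (the warranty), believing Reliable, it pays 28.
Reliable: no warranty nets 24; the warranty nets 28 − 5 = 23. Reliable stays.
Flimsy: no warranty nets 24; the warranty nets 28 − 6 = 22. Flimsy stays.
No type deviates, so pooling is sustained.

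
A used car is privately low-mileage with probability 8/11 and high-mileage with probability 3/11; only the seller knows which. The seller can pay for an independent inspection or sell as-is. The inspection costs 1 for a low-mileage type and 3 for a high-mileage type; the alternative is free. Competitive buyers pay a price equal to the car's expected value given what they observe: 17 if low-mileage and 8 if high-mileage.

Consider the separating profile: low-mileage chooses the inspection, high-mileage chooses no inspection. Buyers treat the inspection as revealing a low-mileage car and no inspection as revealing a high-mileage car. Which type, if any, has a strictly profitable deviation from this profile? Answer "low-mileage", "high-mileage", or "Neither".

high-mileage

The inspection pays 17; no inspection pays 8.
low-mileage: assigned the inspection, nets 17 − 1 = 16; deviating to no inspection nets 8.
high-mileage: assigned no inspection, nets 8; deviating to the inspection nets 17 − 3 = 14.
The high-mileage type gains 6 by deviating.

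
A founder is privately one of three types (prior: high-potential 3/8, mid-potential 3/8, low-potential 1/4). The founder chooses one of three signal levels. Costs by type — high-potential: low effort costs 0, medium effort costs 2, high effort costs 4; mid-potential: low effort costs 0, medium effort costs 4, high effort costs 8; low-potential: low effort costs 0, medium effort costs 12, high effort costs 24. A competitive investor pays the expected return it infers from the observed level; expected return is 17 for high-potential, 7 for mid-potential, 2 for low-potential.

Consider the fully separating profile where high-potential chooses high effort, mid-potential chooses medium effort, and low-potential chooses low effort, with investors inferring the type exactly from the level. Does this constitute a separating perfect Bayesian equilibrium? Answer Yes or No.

Separating valuations: high effort → 17, medium effort → 7, low effort → 2.
high-potential (assigned high effort): low effort: 2 − 0 = 2; medium effort: 7 − 2 = 5; high effort: 17 − 4 = 13. high-potential stays.
mid-potential (assigned medium effort): low effort: 2 − 0 = 2; medium effort: 7 − 4 = 3; high effort: 17 − 8 = 9. mid-potential prefers high effort.
low-potential (assigned low effort): low effort: 2 − 0 = 2; medium effort: 7 − 12 = -5; high effort: 17 − 24 = -7. low-potential stays.
At least one type deviates; the separating profile fails.

No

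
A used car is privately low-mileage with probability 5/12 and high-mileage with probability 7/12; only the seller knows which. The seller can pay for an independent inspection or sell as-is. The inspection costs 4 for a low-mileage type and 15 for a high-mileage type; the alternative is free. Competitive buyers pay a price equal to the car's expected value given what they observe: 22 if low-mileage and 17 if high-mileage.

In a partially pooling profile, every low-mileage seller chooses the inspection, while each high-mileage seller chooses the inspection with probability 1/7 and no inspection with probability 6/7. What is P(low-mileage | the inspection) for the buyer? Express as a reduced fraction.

5/6

P(the inspection) = (5/12)·1 + (7/12)·(1/7) = 1/2.
By Bayes' rule, P(low-mileage | the inspection) = (5/12) / (1/2) = 5/6.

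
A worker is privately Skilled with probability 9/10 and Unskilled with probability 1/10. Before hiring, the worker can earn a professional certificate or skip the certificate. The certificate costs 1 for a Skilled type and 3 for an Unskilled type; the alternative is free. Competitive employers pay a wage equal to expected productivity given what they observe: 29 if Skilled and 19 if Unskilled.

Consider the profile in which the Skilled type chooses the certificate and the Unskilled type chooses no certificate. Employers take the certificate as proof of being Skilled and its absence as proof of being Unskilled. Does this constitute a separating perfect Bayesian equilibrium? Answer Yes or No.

Under these beliefs, the certificate earns wage 29 and no certificate earns wage 19.
Skilled: the certificate nets 29 − 1 = 28; no certificate nets 19. Skilled prefers the certificate.
Unskilled: the certificate nets 29 − 3 = 26; no certificate nets 19. Unskilled would deviate to the certificate.
Unskilled has a profitable deviation, so the profile is not an equilibrium.

No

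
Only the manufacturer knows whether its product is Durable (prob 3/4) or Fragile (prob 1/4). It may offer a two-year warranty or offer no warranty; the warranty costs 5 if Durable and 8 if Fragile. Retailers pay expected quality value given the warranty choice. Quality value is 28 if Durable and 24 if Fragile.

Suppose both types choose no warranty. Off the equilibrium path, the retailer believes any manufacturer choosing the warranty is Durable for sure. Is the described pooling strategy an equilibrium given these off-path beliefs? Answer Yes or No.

Yes

On path, the retailer holds the prior and pays 3/4·28 + 1/4·24 = 27. Off path (the warranty), believing Durable, it pays 28.
Durable: no warranty nets 27; the warranty nets 28 − 5 = 23. Durable stays.
Fragile: no warranty nets 27; the warranty nets 28 − 8 = 20. Fragile stays.
No type deviates, so pooling is sustained.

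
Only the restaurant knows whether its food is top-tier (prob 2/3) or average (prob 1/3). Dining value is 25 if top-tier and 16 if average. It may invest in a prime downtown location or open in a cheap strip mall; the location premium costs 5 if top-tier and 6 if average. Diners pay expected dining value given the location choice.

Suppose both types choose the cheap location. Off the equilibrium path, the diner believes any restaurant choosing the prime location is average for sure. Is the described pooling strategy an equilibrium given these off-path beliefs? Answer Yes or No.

On path, the diner holds the prior and pays 2/3·25 + 1/3·16 = 22. Off path (the prime location), believing average, it pays 16.
top-tier: the cheap location nets 22; the prime location nets 16 − 5 = 11. top-tier stays.
average: the cheap location nets 22; the prime location nets 16 − 6 = 10. average stays.
No type deviates, so pooling is sustained.

Yes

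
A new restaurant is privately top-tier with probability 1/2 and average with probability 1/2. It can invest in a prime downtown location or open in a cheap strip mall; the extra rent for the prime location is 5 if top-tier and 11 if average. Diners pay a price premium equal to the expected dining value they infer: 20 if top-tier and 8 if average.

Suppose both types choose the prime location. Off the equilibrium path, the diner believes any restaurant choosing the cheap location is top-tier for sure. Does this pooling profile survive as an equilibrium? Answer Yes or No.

On path, the diner holds the prior and pays 1/2·20 + 1/2·8 = 14. Off path (the cheap location), believing top-tier, it pays 20.
top-tier: the prime location nets 14 − 5 = 9; the cheap location nets 20. top-tier would deviate.
average: the prime location nets 14 − 11 = 3; the cheap location nets 20. average would deviate.
A type deviates, so pooling fails.

No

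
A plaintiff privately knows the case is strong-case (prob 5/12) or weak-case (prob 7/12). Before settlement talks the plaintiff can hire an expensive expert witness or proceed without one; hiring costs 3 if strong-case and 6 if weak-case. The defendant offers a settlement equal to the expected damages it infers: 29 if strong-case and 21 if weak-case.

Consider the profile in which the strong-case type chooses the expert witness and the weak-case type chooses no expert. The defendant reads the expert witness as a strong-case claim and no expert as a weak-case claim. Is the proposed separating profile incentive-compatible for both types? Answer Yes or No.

No

Under these beliefs, the expert witness earns settlement 29 and no expert earns settlement 21.
strong-case: the expert witness nets 29 − 3 = 26; no expert nets 21. strong-case prefers the expert witness.
weak-case: the expert witness nets 29 − 6 = 23; no expert nets 21. weak-case would deviate to the expert witness.
weak-case has a profitable deviation, so the profile is not an equilibrium.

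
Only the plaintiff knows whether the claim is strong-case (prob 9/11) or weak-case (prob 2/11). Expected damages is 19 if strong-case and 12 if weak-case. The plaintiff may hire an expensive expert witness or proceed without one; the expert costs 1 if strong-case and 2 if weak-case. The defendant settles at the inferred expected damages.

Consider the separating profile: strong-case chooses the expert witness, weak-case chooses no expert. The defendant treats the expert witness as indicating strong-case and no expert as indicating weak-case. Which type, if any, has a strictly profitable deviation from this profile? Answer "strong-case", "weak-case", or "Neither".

weak-case

The expert witness pays 19; no expert pays 12.
strong-case: assigned the expert witness, nets 19 − 1 = 18; deviating to no expert nets 12.
weak-case: assigned no expert, nets 12; deviating to the expert witness nets 19 − 2 = 17.
The weak-case type gains 5 by deviating.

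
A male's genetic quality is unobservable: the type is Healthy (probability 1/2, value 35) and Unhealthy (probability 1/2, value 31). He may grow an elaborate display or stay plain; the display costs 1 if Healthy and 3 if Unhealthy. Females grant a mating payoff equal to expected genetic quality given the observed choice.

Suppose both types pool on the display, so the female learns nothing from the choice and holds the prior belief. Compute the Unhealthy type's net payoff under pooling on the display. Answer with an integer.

30

Pooled mating payoff = 1/2·35 + 1/2·31 = 33.
Unhealthy pays cost 3 for the display, so net payoff = 33 − 3 = 30.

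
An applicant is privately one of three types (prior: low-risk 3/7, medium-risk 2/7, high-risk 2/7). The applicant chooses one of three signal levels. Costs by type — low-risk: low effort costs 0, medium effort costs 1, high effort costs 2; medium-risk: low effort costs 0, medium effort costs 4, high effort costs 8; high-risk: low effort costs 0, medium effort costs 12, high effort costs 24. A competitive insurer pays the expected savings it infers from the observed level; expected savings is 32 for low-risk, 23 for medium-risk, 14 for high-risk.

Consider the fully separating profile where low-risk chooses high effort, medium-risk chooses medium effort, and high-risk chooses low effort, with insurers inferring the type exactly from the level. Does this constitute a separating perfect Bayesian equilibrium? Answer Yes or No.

No

Separating rebates: high effort → 32, medium effort → 23, low effort → 14.
low-risk (assigned high effort): low effort: 14 − 0 = 14; medium effort: 23 − 1 = 22; high effort: 32 − 2 = 30. low-risk stays.
medium-risk (assigned medium effort): low effort: 14 − 0 = 14; medium effort: 23 − 4 = 19; high effort: 32 − 8 = 24. medium-risk prefers high effort.
high-risk (assigned low effort): low effort: 14 − 0 = 14; medium effort: 23 − 12 = 11; high effort: 32 − 24 = 8. high-risk stays.
At least one type deviates; the separating profile fails.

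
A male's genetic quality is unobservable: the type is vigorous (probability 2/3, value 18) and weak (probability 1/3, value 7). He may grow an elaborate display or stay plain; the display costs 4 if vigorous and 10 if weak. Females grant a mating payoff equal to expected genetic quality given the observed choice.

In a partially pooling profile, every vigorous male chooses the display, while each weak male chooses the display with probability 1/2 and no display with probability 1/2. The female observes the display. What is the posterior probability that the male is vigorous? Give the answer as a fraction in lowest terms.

P(the display) = (2/3)·1 + (1/3)·(1/2) = 5/6.
By Bayes' rule, P(vigorous | the display) = (2/3) / (5/6) = 4/5.

4/5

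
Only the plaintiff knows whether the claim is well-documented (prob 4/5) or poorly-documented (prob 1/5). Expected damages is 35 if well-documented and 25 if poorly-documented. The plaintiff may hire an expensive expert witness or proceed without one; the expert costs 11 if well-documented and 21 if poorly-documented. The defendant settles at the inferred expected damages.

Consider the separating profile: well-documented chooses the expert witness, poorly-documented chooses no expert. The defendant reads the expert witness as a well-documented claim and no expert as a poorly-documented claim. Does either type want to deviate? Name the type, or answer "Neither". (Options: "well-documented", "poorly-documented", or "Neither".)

The expert witness pays 35; no expert pays 25.
well-documented: assigned the expert witness, nets 35 − 11 = 24; deviating to no expert nets 25.
poorly-documented: assigned no expert, nets 25; deviating to the expert witness nets 35 − 21 = 14.
The well-documented type gains 1 by deviating.

well-documented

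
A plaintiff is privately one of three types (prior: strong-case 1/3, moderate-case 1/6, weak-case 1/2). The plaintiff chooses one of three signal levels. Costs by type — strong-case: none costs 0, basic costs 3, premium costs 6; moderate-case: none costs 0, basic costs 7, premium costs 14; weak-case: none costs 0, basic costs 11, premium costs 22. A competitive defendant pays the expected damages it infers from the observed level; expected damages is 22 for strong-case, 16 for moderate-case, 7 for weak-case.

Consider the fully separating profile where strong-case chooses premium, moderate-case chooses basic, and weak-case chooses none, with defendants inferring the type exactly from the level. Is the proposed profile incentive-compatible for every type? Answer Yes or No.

Separating settlements: premium → 22, basic → 16, none → 7.
strong-case (assigned premium): none: 7 − 0 = 7; basic: 16 − 3 = 13; premium: 22 − 6 = 16. strong-case stays.
moderate-case (assigned basic): none: 7 − 0 = 7; basic: 16 − 7 = 9; premium: 22 − 14 = 8. moderate-case stays.
weak-case (assigned none): none: 7 − 0 = 7; basic: 16 − 11 = 5; premium: 22 − 22 = 0. weak-case stays.
Every type prefers its assigned level; separation holds.

Yes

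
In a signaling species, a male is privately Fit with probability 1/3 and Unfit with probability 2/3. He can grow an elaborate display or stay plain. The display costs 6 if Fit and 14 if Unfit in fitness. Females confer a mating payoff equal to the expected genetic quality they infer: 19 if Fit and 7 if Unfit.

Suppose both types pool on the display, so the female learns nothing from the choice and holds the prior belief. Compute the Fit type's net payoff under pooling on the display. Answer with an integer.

5

Pooled mating payoff = 1/3·19 + 2/3·7 = 11.
Fit pays cost 6 for the display, so net payoff = 11 − 6 = 5.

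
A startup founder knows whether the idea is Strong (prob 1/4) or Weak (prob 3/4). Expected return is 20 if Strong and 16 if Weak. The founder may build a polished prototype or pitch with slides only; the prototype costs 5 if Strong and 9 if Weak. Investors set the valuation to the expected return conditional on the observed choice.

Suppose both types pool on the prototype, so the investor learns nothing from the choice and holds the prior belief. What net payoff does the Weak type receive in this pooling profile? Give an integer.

Pooled valuation = 1/4·20 + 3/4·16 = 17.
Weak pays cost 9 for the prototype, so net payoff = 17 − 9 = 8.

8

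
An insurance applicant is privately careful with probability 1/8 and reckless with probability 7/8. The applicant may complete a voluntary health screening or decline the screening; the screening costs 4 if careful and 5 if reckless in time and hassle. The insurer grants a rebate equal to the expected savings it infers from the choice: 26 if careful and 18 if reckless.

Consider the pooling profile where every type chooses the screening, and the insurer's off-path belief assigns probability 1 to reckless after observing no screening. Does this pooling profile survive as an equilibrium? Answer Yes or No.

No

On path, the insurer holds the prior and pays 1/8·26 + 7/8·18 = 19. Off path (no screening), believing reckless, it pays 18.
careful: the screening nets 19 − 4 = 15; no screening nets 18. careful would deviate.
reckless: the screening nets 19 − 5 = 14; no screening nets 18. reckless would deviate.
A type deviates, so pooling fails.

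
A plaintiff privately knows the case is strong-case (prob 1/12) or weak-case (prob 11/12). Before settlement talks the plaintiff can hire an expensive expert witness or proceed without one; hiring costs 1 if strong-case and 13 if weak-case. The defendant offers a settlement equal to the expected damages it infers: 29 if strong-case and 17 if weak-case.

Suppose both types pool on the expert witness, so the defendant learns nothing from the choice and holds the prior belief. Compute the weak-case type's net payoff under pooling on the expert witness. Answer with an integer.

5

Pooled settlement = 1/12·29 + 11/12·17 = 18.
weak-case pays cost 13 for the expert witness, so net payoff = 18 − 13 = 5.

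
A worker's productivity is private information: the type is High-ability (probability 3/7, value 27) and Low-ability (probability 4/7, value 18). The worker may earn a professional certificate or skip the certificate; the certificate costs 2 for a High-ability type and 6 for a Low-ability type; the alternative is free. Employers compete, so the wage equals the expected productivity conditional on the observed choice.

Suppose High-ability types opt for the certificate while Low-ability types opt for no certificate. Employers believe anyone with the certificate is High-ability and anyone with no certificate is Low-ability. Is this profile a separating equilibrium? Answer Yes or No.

Under these beliefs, the certificate earns wage 27 and no certificate earns wage 18.
High-ability: the certificate nets 27 − 2 = 25; no certificate nets 18. High-ability prefers the certificate.
Low-ability: the certificate nets 27 − 6 = 21; no certificate nets 18. Low-ability would deviate to the certificate.
Low-ability has a profitable deviation, so the profile is not an equilibrium.

No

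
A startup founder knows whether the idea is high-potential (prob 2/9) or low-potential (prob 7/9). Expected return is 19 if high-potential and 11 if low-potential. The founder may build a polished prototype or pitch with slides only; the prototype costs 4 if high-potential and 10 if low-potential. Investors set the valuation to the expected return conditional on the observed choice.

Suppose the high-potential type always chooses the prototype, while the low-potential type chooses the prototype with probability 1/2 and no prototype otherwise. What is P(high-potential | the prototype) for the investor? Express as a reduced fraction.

P(the prototype) = (2/9)·1 + (7/9)·(1/2) = 11/18.
By Bayes' rule, P(high-potential | the prototype) = (2/9) / (11/18) = 4/11.

4/11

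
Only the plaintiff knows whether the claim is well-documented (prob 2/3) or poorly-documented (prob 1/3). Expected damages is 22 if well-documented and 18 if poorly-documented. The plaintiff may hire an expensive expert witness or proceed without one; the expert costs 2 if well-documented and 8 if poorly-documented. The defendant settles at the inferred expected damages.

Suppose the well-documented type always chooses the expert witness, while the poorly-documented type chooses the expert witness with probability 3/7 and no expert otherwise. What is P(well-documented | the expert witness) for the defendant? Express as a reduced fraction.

P(the expert witness) = (2/3)·1 + (1/3)·(3/7) = 17/21.
By Bayes' rule, P(well-documented | the expert witness) = (2/3) / (17/21) = 14/17.

14/17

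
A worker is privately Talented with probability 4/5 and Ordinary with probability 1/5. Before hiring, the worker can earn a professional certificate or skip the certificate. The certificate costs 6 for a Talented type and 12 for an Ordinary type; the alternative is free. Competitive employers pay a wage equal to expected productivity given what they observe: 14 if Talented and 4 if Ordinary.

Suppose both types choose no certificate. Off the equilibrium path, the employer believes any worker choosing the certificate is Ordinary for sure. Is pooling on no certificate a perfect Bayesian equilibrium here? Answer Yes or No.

Yes

On path, the employer holds the prior and pays 4/5·14 + 1/5·4 = 12. Off path (the certificate), believing Ordinary, it pays 4.
Talented: no certificate nets 12; the certificate nets 4 − 6 = -2. Talented stays.
Ordinary: no certificate nets 12; the certificate nets 4 − 12 = -8. Ordinary stays.
No type deviates, so pooling is sustained.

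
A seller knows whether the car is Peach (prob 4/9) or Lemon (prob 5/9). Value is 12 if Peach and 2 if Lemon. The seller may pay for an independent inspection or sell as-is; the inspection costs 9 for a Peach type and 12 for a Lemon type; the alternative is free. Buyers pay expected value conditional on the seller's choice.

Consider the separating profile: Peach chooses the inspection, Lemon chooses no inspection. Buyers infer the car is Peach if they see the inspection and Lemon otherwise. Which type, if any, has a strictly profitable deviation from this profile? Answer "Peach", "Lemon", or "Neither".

Neither

The inspection pays 12; no inspection pays 2.
Peach: assigned the inspection, nets 12 − 9 = 3; deviating to no inspection nets 2.
Lemon: assigned no inspection, nets 2; deviating to the inspection nets 12 − 12 = 0.
Both types strictly prefer their assigned action; no profitable deviation.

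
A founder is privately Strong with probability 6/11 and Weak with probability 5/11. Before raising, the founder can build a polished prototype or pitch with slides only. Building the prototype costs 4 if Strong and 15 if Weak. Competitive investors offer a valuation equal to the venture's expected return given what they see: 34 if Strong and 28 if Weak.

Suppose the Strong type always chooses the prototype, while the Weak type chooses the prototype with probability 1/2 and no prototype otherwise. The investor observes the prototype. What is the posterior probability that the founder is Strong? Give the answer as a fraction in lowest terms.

12/17

P(the prototype) = (6/11)·1 + (5/11)·(1/2) = 17/22.
By Bayes' rule, P(Strong | the prototype) = (6/11) / (17/22) = 12/17.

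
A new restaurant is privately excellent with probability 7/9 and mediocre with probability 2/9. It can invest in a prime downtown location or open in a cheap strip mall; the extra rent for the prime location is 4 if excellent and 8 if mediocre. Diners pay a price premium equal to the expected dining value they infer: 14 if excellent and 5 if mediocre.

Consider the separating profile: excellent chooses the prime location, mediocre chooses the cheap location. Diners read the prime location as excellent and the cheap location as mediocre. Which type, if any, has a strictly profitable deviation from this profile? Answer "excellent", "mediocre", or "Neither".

The prime location pays 14; the cheap location pays 5.
excellent: assigned the prime location, nets 14 − 4 = 10; deviating to the cheap location nets 5.
mediocre: assigned the cheap location, nets 5; deviating to the prime location nets 14 − 8 = 6.
The mediocre type gains 1 by deviating.

mediocre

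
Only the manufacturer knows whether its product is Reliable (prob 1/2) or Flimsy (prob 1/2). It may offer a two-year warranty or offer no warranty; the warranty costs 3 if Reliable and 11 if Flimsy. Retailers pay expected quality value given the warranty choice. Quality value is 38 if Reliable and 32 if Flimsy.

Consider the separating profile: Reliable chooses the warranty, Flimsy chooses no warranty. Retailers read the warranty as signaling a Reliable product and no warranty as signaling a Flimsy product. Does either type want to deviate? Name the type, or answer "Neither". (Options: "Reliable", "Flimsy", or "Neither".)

Neither

The warranty pays 38; no warranty pays 32.
Reliable: assigned the warranty, nets 38 − 3 = 35; deviating to no warranty nets 32.
Flimsy: assigned no warranty, nets 32; deviating to the warranty nets 38 − 11 = 27.
Both types strictly prefer their assigned action; no profitable deviation.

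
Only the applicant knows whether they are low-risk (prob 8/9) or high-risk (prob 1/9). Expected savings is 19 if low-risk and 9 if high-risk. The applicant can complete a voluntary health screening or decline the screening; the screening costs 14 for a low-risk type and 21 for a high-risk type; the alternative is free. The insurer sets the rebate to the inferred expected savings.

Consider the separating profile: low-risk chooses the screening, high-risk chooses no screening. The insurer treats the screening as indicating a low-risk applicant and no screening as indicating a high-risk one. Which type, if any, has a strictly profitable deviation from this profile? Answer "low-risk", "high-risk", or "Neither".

low-risk

The screening pays 19; no screening pays 9.
low-risk: assigned the screening, nets 19 − 14 = 5; deviating to no screening nets 9.
high-risk: assigned no screening, nets 9; deviating to the screening nets 19 − 21 = -2.
The low-risk type gains 4 by deviating.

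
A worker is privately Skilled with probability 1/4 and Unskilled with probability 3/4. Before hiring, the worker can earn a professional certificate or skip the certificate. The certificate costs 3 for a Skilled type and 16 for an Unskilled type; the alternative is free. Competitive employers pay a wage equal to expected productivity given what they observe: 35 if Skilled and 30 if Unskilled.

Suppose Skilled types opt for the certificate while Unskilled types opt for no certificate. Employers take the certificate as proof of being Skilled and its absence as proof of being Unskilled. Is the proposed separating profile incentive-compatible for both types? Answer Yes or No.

Under these beliefs, the certificate earns wage 35 and no certificate earns wage 30.
Skilled: the certificate nets 35 − 3 = 32; no certificate nets 30. Skilled prefers the certificate.
Unskilled: the certificate nets 35 − 16 = 19; no certificate nets 30. Unskilled prefers no certificate.
Neither type deviates, so the separating profile is an equilibrium.

Yes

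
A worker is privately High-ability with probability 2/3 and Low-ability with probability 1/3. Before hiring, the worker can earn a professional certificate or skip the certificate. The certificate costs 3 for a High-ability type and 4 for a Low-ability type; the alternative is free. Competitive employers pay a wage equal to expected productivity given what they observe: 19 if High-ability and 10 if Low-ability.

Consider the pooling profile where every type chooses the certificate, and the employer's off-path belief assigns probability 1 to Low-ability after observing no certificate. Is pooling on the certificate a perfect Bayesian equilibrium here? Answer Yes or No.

Yes

On path, the employer holds the prior and pays 2/3·19 + 1/3·10 = 16. Off path (no certificate), believing Low-ability, it pays 10.
High-ability: the certificate nets 16 − 3 = 13; no certificate nets 10. High-ability stays.
Low-ability: the certificate nets 16 − 4 = 12; no certificate nets 10. Low-ability stays.
No type deviates, so pooling is sustained.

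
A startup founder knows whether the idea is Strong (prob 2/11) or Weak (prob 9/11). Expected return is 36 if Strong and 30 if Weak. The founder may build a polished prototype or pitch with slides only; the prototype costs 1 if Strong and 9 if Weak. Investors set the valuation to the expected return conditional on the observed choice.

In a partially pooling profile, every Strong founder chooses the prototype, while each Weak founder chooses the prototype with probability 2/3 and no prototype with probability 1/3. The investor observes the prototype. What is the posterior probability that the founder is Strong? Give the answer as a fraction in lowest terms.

1/4

P(the prototype) = (2/11)·1 + (9/11)·(2/3) = 8/11.
By Bayes' rule, P(Strong | the prototype) = (2/11) / (8/11) = 1/4.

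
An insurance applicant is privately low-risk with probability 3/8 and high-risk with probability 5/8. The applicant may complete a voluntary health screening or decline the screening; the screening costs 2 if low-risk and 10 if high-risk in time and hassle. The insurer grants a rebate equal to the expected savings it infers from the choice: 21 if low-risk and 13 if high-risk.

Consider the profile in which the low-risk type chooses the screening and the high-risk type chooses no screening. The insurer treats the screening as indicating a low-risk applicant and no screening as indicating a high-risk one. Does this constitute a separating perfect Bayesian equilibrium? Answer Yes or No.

Yes

Under these beliefs, the screening earns rebate 21 and no screening earns rebate 13.
low-risk: the screening nets 21 − 2 = 19; no screening nets 13. low-risk prefers the screening.
high-risk: the screening nets 21 − 10 = 11; no screening nets 13. high-risk prefers no screening.
Neither type deviates, so the separating profile is an equilibrium.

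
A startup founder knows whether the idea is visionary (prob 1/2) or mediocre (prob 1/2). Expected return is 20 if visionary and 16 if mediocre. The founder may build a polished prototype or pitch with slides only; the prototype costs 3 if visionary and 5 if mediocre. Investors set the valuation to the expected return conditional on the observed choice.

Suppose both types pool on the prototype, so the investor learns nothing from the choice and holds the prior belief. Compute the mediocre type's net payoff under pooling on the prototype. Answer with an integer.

13

Pooled valuation = 1/2·20 + 1/2·16 = 18.
mediocre pays cost 5 for the prototype, so net payoff = 18 − 5 = 13.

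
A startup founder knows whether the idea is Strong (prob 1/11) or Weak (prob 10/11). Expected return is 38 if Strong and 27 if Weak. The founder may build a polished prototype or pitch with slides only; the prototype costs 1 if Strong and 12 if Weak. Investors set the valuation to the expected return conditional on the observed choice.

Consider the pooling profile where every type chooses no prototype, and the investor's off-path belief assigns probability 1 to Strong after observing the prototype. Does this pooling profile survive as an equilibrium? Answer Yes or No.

No

On path, the investor holds the prior and pays 1/11·38 + 10/11·27 = 28. Off path (the prototype), believing Strong, it pays 38.
Strong: no prototype nets 28; the prototype nets 38 − 1 = 37. Strong would deviate.
Weak: no prototype nets 28; the prototype nets 38 − 12 = 26. Weak stays.
A type deviates, so pooling fails.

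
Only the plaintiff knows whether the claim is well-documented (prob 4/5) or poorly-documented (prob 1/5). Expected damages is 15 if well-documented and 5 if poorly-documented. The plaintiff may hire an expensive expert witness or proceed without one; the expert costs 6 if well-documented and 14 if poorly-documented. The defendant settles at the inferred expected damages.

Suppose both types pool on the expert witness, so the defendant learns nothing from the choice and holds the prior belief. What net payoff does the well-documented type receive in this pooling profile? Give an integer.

Pooled settlement = 4/5·15 + 1/5·5 = 13.
well-documented pays cost 6 for the expert witness, so net payoff = 13 − 6 = 7.

7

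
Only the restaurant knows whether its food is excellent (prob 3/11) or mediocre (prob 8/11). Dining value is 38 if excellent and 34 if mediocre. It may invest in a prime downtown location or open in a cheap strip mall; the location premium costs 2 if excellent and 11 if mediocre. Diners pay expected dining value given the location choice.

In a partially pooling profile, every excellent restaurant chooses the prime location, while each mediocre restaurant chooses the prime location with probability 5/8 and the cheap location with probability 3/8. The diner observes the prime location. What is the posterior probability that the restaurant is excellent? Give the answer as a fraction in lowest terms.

P(the prime location) = (3/11)·1 + (8/11)·(5/8) = 8/11.
By Bayes' rule, P(excellent | the prime location) = (3/11) / (8/11) = 3/8.

3/8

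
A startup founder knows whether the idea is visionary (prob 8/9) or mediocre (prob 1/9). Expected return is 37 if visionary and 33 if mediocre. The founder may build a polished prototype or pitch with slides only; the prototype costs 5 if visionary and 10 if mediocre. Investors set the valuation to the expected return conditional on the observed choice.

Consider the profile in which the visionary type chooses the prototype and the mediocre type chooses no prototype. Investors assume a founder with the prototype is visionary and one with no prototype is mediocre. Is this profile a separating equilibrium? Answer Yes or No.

Under these beliefs, the prototype earns valuation 37 and no prototype earns valuation 33.
visionary: the prototype nets 37 − 5 = 32; no prototype nets 33. visionary would deviate to no prototype.
mediocre: the prototype nets 37 − 10 = 27; no prototype nets 33. mediocre prefers no prototype.
visionary has a profitable deviation, so the profile is not an equilibrium.

No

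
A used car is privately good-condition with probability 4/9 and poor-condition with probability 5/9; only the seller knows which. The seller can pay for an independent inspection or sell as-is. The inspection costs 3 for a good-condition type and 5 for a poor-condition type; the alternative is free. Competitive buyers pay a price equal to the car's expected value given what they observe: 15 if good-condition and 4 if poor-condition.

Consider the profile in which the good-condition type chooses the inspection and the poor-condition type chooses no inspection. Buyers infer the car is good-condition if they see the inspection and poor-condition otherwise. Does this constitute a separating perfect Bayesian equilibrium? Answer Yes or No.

Under these beliefs, the inspection earns price 15 and no inspection earns price 4.
good-condition: the inspection nets 15 − 3 = 12; no inspection nets 4. good-condition prefers the inspection.
poor-condition: the inspection nets 15 − 5 = 10; no inspection nets 4. poor-condition would deviate to the inspection.
poor-condition has a profitable deviation, so the profile is not an equilibrium.

No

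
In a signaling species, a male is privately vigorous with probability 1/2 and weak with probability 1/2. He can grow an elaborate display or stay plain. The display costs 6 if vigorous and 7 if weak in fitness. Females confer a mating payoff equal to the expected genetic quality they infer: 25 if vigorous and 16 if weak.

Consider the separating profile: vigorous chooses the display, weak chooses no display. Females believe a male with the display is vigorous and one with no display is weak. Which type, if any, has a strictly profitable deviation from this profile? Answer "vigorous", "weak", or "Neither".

weak

The display pays 25; no display pays 16.
vigorous: assigned the display, nets 25 − 6 = 19; deviating to no display nets 16.
weak: assigned no display, nets 16; deviating to the display nets 25 − 7 = 18.
The weak type gains 2 by deviating.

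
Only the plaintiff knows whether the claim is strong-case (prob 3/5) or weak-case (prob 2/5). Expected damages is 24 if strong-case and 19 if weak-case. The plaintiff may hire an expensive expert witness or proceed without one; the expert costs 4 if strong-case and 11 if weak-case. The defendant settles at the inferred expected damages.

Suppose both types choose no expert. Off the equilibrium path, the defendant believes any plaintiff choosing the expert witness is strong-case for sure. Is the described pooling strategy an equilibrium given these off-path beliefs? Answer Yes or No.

Yes

On path, the defendant holds the prior and pays 3/5·24 + 2/5·19 = 22. Off path (the expert witness), believing strong-case, it pays 24.
strong-case: no expert nets 22; the expert witness nets 24 − 4 = 20. strong-case stays.
weak-case: no expert nets 22; the expert witness nets 24 − 11 = 13. weak-case stays.
No type deviates, so pooling is sustained.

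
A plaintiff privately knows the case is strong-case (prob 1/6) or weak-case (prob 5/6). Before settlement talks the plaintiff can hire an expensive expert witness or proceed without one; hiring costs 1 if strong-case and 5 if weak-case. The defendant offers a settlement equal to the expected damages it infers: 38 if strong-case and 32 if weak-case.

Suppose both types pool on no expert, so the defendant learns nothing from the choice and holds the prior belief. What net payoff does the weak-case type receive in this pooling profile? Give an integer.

Pooled settlement = 1/6·38 + 5/6·32 = 33.
weak-case pays no cost for no expert, so net payoff = 33.

33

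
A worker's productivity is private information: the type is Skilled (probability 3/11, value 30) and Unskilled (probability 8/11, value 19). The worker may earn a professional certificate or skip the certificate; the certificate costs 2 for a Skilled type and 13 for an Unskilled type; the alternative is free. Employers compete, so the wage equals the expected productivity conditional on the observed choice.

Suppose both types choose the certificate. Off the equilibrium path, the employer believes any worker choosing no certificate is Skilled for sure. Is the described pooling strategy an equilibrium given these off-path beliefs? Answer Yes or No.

On path, the employer holds the prior and pays 3/11·30 + 8/11·19 = 22. Off path (no certificate), believing Skilled, it pays 30.
Skilled: the certificate nets 22 − 2 = 20; no certificate nets 30. Skilled would deviate.
Unskilled: the certificate nets 22 − 13 = 9; no certificate nets 30. Unskilled would deviate.
A type deviates, so pooling fails.

No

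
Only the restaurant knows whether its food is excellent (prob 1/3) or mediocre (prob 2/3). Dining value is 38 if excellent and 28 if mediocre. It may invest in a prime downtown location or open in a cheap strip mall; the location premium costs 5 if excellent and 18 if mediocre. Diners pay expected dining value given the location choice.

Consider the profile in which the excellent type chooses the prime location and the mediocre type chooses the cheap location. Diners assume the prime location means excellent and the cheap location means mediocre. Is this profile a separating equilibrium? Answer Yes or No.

Yes

Under these beliefs, the prime location earns price premium 38 and the cheap location earns price premium 28.
excellent: the prime location nets 38 − 5 = 33; the cheap location nets 28. excellent prefers the prime location.
mediocre: the prime location nets 38 − 18 = 20; the cheap location nets 28. mediocre prefers the cheap location.
Neither type deviates, so the separating profile is an equilibrium.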